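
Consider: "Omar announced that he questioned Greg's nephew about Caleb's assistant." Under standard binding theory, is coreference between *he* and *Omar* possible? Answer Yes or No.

Yes

*Omar* is an R-expression; Principle C requires it to be free (not bound by any c-commanding expression).
— he: subject of the clause headed by 'questioned'; the pronoun does not c-command the R-expression — coreference allowed.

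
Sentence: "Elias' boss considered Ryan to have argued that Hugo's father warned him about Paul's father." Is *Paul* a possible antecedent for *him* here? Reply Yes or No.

No

*him* is a pronoun; Principle B requires it to be free in its binding domain — the clause headed by 'warned'.
— Paul: possessor inside the second object DP of the clause headed by 'warned'; is c-commanded by the pronoun; coreference would bind this R-expression — blocked (Principle C).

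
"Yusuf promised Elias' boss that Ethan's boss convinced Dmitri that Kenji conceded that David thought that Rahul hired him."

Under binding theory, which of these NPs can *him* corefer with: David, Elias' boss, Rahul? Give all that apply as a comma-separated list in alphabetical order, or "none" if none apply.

*him* is a pronoun; Principle B requires it to be free in its binding domain — the clause headed by 'hired'.
— David: subject of the clause headed by 'thought'; c-commands the pronoun but lies outside its binding domain — allowed.
— Elias' boss: object of the matrix clause; c-commands the pronoun but lies outside its binding domain — allowed.
— Rahul: subject of the clause headed by 'hired'; c-commands the pronoun within its binding domain — blocked (Principle B).

David, Elias' boss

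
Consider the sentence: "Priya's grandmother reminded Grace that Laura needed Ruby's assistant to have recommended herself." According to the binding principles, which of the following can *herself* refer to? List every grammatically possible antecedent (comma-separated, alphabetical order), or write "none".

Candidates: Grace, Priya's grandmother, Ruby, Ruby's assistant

Ruby's assistant

*herself* is a reflexive; Principle A requires it to be bound within its binding domain — the clause headed by 'recommended'.
— Grace: object of the matrix clause; c-commands the reflexive but lies outside its binding domain — cannot bind it (Principle A).
— Priya's grandmother: subject of the matrix clause; c-commands the reflexive but lies outside its binding domain — cannot bind it (Principle A).
— Ruby: possessor inside the subject DP of the clause headed by 'recommended'; does not c-command the reflexive — cannot bind it (Principle A).
— Ruby's assistant: subject of the clause headed by 'recommended'; c-commands the reflexive within its binding domain — allowed (Principle A).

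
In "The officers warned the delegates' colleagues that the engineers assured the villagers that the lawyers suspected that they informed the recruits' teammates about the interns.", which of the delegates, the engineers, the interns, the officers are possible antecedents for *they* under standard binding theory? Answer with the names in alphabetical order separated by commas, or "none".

*they* is a pronoun; Principle B requires it to be free in its binding domain — the clause headed by 'informed'.
— the delegates: possessor inside the object DP of the matrix clause; does not c-command the pronoun — Principle B does not apply; allowed.
— the engineers: subject of the clause headed by 'assured'; c-commands the pronoun but lies outside its binding domain — allowed.
— the interns: second object of the clause headed by 'informed'; is c-commanded by the pronoun; coreference would bind this R-expression — blocked (Principle C).
— the officers: subject of the matrix clause; c-commands the pronoun but lies outside its binding domain — allowed.

the delegates, the engineers, the officers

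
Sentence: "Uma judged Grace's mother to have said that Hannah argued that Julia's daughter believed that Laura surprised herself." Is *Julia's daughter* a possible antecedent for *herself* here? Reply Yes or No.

*herself* is a reflexive; Principle A requires it to be bound within its binding domain — the clause headed by 'surprised'.
— Julia's daughter: subject of the clause headed by 'believed'; c-commands the reflexive but lies outside its binding domain — cannot bind it (Principle A).

No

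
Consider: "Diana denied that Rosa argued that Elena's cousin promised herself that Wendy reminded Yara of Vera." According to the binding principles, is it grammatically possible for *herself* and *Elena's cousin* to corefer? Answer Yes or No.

Yes

*herself* is a reflexive; Principle A requires it to be bound within its binding domain — the clause headed by 'promised'.
— Elena's cousin: subject of the clause headed by 'promised'; c-commands the reflexive within its binding domain — allowed (Principle A).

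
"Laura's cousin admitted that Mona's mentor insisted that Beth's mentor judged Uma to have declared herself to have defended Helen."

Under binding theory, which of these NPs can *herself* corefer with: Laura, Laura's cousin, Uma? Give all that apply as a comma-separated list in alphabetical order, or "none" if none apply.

Uma

*herself* is a reflexive; Principle A requires it to be bound within its binding domain — the clause headed by 'declared'.
— Laura: possessor inside the subject DP of the matrix clause; does not c-command the reflexive — cannot bind it (Principle A).
— Laura's cousin: subject of the matrix clause; c-commands the reflexive but lies outside its binding domain — cannot bind it (Principle A).
— Uma: subject of the clause headed by 'declared'; c-commands the reflexive within its binding domain — allowed (Principle A).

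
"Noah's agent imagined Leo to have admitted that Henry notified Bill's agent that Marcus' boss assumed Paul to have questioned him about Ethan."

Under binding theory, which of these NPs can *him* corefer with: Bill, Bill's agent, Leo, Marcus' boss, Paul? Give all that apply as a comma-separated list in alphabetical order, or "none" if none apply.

*him* is a pronoun; Principle B requires it to be free in its binding domain — the clause headed by 'questioned'.
— Bill: possessor inside the object DP of the clause headed by 'notified'; does not c-command the pronoun — Principle B does not apply; allowed.
— Bill's agent: object of the clause headed by 'notified'; c-commands the pronoun but lies outside its binding domain — allowed.
— Leo: subject of the clause headed by 'admitted'; c-commands the pronoun but lies outside its binding domain — allowed.
— Marcus' boss: subject of the clause headed by 'assumed'; c-commands the pronoun but lies outside its binding domain — allowed.
— Paul: subject of the clause headed by 'questioned'; c-commands the pronoun within its binding domain — blocked (Principle B).

Bill, Bill's agent, Leo, Marcus' boss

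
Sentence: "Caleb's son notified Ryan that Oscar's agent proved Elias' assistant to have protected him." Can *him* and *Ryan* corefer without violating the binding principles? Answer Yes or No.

Yes

*Ryan* is an R-expression; Principle C requires it to be free (not bound by any c-commanding expression).
— him: object of the clause headed by 'protected'; the pronoun does not c-command the R-expression — coreference allowed.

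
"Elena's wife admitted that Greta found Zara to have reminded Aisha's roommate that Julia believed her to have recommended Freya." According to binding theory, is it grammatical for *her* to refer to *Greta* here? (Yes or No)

*Greta* is an R-expression; Principle C requires it to be free (not bound by any c-commanding expression).
— her: subject of the clause headed by 'recommended'; the pronoun does not c-command the R-expression — coreference allowed.

Yes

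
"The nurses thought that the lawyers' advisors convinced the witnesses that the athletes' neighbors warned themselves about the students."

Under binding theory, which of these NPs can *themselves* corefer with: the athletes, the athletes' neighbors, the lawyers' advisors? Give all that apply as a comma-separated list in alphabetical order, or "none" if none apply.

*themselves* is a reflexive; Principle A requires it to be bound within its binding domain — the clause headed by 'warned'.
— the athletes: possessor inside the subject DP of the clause headed by 'warned'; does not c-command the reflexive — cannot bind it (Principle A).
— the athletes' neighbors: subject of the clause headed by 'warned'; c-commands the reflexive within its binding domain — allowed (Principle A).
— the lawyers' advisors: subject of the clause headed by 'convinced'; c-commands the reflexive but lies outside its binding domain — cannot bind it (Principle A).

the athletes' neighbors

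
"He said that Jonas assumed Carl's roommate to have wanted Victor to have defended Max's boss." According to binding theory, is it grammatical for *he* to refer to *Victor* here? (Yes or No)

No

*Victor* is an R-expression; Principle C requires it to be free (not bound by any c-commanding expression).
— he: subject of the matrix clause; the pronoun c-commands the R-expression — coreference blocked (Principle C).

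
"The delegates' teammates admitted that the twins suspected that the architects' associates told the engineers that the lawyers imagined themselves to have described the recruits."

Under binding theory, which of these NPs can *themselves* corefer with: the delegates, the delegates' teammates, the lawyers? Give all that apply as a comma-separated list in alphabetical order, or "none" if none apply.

the lawyers

*themselves* is a reflexive; Principle A requires it to be bound within its binding domain — the clause headed by 'imagined'.
— the delegates: possessor inside the subject DP of the matrix clause; does not c-command the reflexive — cannot bind it (Principle A).
— the delegates' teammates: subject of the matrix clause; c-commands the reflexive but lies outside its binding domain — cannot bind it (Principle A).
— the lawyers: subject of the clause headed by 'imagined'; c-commands the reflexive within its binding domain — allowed (Principle A).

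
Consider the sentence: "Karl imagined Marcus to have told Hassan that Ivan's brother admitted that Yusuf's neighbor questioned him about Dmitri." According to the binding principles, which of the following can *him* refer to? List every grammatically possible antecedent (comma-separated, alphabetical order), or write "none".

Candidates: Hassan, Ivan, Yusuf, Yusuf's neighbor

*him* is a pronoun; Principle B requires it to be free in its binding domain — the clause headed by 'questioned'.
— Hassan: object of the clause headed by 'told'; c-commands the pronoun but lies outside its binding domain — allowed.
— Ivan: possessor inside the subject DP of the clause headed by 'admitted'; does not c-command the pronoun — Principle B does not apply; allowed.
— Yusuf: possessor inside the subject DP of the clause headed by 'questioned'; does not c-command the pronoun — Principle B does not apply; allowed.
— Yusuf's neighbor: subject of the clause headed by 'questioned'; c-commands the pronoun within its binding domain — blocked (Principle B).

Hassan, Ivan, Yusuf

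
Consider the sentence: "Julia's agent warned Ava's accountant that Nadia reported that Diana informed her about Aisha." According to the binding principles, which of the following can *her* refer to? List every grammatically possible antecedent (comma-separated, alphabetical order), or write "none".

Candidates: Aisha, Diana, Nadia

*her* is a pronoun; Principle B requires it to be free in its binding domain — the clause headed by 'informed'.
— Aisha: second object of the clause headed by 'informed'; is c-commanded by the pronoun; coreference would bind this R-expression — blocked (Principle C).
— Diana: subject of the clause headed by 'informed'; c-commands the pronoun within its binding domain — blocked (Principle B).
— Nadia: subject of the clause headed by 'reported'; c-commands the pronoun but lies outside its binding domain — allowed.

Nadia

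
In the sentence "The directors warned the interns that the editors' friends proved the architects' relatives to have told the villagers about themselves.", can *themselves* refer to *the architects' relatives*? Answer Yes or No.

*themselves* is a reflexive; Principle A requires it to be bound within its binding domain — the clause headed by 'told'.
— the architects' relatives: subject of the clause headed by 'told'; c-commands the reflexive within its binding domain — allowed (Principle A).

Yes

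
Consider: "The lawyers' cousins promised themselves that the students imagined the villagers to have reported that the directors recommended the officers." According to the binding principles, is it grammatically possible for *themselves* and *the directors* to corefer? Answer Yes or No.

*themselves* is a reflexive; Principle A requires it to be bound within its binding domain — the matrix clause.
— the directors: subject of the clause headed by 'recommended'; does not c-command the reflexive — cannot bind it (Principle A).

No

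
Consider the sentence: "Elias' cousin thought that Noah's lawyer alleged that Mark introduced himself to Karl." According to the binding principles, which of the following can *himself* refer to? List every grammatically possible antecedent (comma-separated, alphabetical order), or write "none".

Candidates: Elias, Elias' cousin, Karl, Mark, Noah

Mark

*himself* is a reflexive; Principle A requires it to be bound within its binding domain — the clause headed by 'introduced'.
— Elias: possessor inside the subject DP of the matrix clause; does not c-command the reflexive — cannot bind it (Principle A).
— Elias' cousin: subject of the matrix clause; c-commands the reflexive but lies outside its binding domain — cannot bind it (Principle A).
— Karl: second object of the clause headed by 'introduced'; does not c-command the reflexive — cannot bind it (Principle A).
— Mark: subject of the clause headed by 'introduced'; c-commands the reflexive within its binding domain — allowed (Principle A).
— Noah: possessor inside the subject DP of the clause headed by 'alleged'; does not c-command the reflexive — cannot bind it (Principle A).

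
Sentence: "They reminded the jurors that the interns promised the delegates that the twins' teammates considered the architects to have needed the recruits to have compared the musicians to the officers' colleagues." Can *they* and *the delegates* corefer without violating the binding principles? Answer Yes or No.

No

*the delegates* is an R-expression; Principle C requires it to be free (not bound by any c-commanding expression).
— they: subject of the matrix clause; the pronoun c-commands the R-expression — coreference blocked (Principle C).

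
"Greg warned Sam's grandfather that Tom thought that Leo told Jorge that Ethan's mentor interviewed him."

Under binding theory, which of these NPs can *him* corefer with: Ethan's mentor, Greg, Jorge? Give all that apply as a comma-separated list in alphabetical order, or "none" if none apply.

Greg, Jorge

*him* is a pronoun; Principle B requires it to be free in its binding domain — the clause headed by 'interviewed'.
— Ethan's mentor: subject of the clause headed by 'interviewed'; c-commands the pronoun within its binding domain — blocked (Principle B).
— Greg: subject of the matrix clause; c-commands the pronoun but lies outside its binding domain — allowed.
— Jorge: object of the clause headed by 'told'; c-commands the pronoun but lies outside its binding domain — allowed.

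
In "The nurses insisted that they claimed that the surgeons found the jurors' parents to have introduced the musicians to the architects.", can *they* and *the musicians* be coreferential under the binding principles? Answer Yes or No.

No

*the musicians* is an R-expression; Principle C requires it to be free (not bound by any c-commanding expression).
— they: subject of the clause headed by 'claimed'; the pronoun c-commands the R-expression — coreference blocked (Principle C).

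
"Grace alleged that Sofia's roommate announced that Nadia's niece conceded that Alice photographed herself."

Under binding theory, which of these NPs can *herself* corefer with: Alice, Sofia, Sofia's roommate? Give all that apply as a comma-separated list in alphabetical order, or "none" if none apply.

*herself* is a reflexive; Principle A requires it to be bound within its binding domain — the clause headed by 'photographed'.
— Alice: subject of the clause headed by 'photographed'; c-commands the reflexive within its binding domain — allowed (Principle A).
— Sofia: possessor inside the subject DP of the clause headed by 'announced'; does not c-command the reflexive — cannot bind it (Principle A).
— Sofia's roommate: subject of the clause headed by 'announced'; c-commands the reflexive but lies outside its binding domain — cannot bind it (Principle A).

Alice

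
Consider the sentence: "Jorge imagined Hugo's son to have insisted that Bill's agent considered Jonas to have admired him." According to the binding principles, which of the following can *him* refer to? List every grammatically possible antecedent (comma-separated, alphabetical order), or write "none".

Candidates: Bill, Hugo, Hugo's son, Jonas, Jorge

Bill, Hugo, Hugo's son, Jorge

*him* is a pronoun; Principle B requires it to be free in its binding domain — the clause headed by 'admired'.
— Bill: possessor inside the subject DP of the clause headed by 'considered'; does not c-command the pronoun — Principle B does not apply; allowed.
— Hugo: possessor inside the subject DP of the clause headed by 'insisted'; does not c-command the pronoun — Principle B does not apply; allowed.
— Hugo's son: subject of the clause headed by 'insisted'; c-commands the pronoun but lies outside its binding domain — allowed.
— Jonas: subject of the clause headed by 'admired'; c-commands the pronoun within its binding domain — blocked (Principle B).
— Jorge: subject of the matrix clause; c-commands the pronoun but lies outside its binding domain — allowed.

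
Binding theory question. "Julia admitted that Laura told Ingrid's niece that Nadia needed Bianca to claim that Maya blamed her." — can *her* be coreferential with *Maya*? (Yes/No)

No

*her* is a pronoun; Principle B requires it to be free in its binding domain — the clause headed by 'blamed'.
— Maya: subject of the clause headed by 'blamed'; c-commands the pronoun within its binding domain — blocked (Principle B).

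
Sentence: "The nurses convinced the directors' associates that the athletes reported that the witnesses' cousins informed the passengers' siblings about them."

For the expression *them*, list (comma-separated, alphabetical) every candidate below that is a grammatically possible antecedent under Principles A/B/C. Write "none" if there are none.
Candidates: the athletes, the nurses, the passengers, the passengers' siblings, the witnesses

*them* is a pronoun; Principle B requires it to be free in its binding domain — the clause headed by 'informed'.
— the athletes: subject of the clause headed by 'reported'; c-commands the pronoun but lies outside its binding domain — allowed.
— the nurses: subject of the matrix clause; c-commands the pronoun but lies outside its binding domain — allowed.
— the passengers: possessor inside the object DP of the clause headed by 'informed'; does not c-command the pronoun — Principle B does not apply; allowed.
— the passengers' siblings: object of the clause headed by 'informed'; c-commands the pronoun within its binding domain — blocked (Principle B).
— the witnesses: possessor inside the subject DP of the clause headed by 'informed'; does not c-command the pronoun — Principle B does not apply; allowed.

the athletes, the nurses, the passengers, the witnesses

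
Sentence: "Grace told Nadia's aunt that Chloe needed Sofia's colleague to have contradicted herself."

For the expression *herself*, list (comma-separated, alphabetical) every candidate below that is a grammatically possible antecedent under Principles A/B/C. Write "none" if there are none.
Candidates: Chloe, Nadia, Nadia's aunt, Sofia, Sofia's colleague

*herself* is a reflexive; Principle A requires it to be bound within its binding domain — the clause headed by 'contradicted'.
— Chloe: subject of the clause headed by 'needed'; c-commands the reflexive but lies outside its binding domain — cannot bind it (Principle A).
— Nadia: possessor inside the object DP of the matrix clause; does not c-command the reflexive — cannot bind it (Principle A).
— Nadia's aunt: object of the matrix clause; c-commands the reflexive but lies outside its binding domain — cannot bind it (Principle A).
— Sofia: possessor inside the subject DP of the clause headed by 'contradicted'; does not c-command the reflexive — cannot bind it (Principle A).
— Sofia's colleague: subject of the clause headed by 'contradicted'; c-commands the reflexive within its binding domain — allowed (Principle A).

Sofia's colleague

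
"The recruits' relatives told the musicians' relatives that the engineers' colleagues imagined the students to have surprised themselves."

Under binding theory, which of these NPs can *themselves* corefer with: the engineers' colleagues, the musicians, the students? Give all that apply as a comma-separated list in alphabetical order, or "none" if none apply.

the students

*themselves* is a reflexive; Principle A requires it to be bound within its binding domain — the clause headed by 'surprised'.
— the engineers' colleagues: subject of the clause headed by 'imagined'; c-commands the reflexive but lies outside its binding domain — cannot bind it (Principle A).
— the musicians: possessor inside the object DP of the matrix clause; does not c-command the reflexive — cannot bind it (Principle A).
— the students: subject of the clause headed by 'surprised'; c-commands the reflexive within its binding domain — allowed (Principle A).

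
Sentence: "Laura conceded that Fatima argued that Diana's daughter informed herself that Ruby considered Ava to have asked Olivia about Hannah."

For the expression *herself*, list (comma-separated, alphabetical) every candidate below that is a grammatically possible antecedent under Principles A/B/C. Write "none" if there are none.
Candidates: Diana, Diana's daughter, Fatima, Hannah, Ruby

*herself* is a reflexive; Principle A requires it to be bound within its binding domain — the clause headed by 'informed'.
— Diana: possessor inside the subject DP of the clause headed by 'informed'; does not c-command the reflexive — cannot bind it (Principle A).
— Diana's daughter: subject of the clause headed by 'informed'; c-commands the reflexive within its binding domain — allowed (Principle A).
— Fatima: subject of the clause headed by 'argued'; c-commands the reflexive but lies outside its binding domain — cannot bind it (Principle A).
— Hannah: second object of the clause headed by 'asked'; does not c-command the reflexive — cannot bind it (Principle A).
— Ruby: subject of the clause headed by 'considered'; does not c-command the reflexive — cannot bind it (Principle A).

Diana's daughter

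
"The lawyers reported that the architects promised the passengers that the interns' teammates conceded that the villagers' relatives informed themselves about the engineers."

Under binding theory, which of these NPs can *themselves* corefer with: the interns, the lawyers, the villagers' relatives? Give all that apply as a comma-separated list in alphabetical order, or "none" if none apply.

*themselves* is a reflexive; Principle A requires it to be bound within its binding domain — the clause headed by 'informed'.
— the interns: possessor inside the subject DP of the clause headed by 'conceded'; does not c-command the reflexive — cannot bind it (Principle A).
— the lawyers: subject of the matrix clause; c-commands the reflexive but lies outside its binding domain — cannot bind it (Principle A).
— the villagers' relatives: subject of the clause headed by 'informed'; c-commands the reflexive within its binding domain — allowed (Principle A).

the villagers' relatives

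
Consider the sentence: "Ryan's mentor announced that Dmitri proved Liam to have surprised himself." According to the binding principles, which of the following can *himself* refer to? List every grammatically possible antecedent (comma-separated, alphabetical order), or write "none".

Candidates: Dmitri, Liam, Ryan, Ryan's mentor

*himself* is a reflexive; Principle A requires it to be bound within its binding domain — the clause headed by 'surprised'.
— Dmitri: subject of the clause headed by 'proved'; c-commands the reflexive but lies outside its binding domain — cannot bind it (Principle A).
— Liam: subject of the clause headed by 'surprised'; c-commands the reflexive within its binding domain — allowed (Principle A).
— Ryan: possessor inside the subject DP of the matrix clause; does not c-command the reflexive — cannot bind it (Principle A).
— Ryan's mentor: subject of the matrix clause; c-commands the reflexive but lies outside its binding domain — cannot bind it (Principle A).

Liam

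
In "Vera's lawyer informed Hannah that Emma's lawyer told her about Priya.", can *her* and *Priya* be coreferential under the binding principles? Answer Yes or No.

No

*Priya* is an R-expression; Principle C requires it to be free (not bound by any c-commanding expression).
— her: object of the clause headed by 'told'; the pronoun c-commands the R-expression — coreference blocked (Principle C).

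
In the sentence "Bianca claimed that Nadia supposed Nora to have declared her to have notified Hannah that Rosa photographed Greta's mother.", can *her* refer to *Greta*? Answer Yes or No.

No

*her* is a pronoun; Principle B requires it to be free in its binding domain — the clause headed by 'declared'.
— Greta: possessor inside the object DP of the clause headed by 'photographed'; is c-commanded by the pronoun; coreference would bind this R-expression — blocked (Principle C).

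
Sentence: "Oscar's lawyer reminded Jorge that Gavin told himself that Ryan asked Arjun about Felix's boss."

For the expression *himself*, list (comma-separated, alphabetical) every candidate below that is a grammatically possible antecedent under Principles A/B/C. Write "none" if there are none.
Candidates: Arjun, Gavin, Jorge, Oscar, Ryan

Gavin

*himself* is a reflexive; Principle A requires it to be bound within its binding domain — the clause headed by 'told'.
— Arjun: object of the clause headed by 'asked'; does not c-command the reflexive — cannot bind it (Principle A).
— Gavin: subject of the clause headed by 'told'; c-commands the reflexive within its binding domain — allowed (Principle A).
— Jorge: object of the matrix clause; c-commands the reflexive but lies outside its binding domain — cannot bind it (Principle A).
— Oscar: possessor inside the subject DP of the matrix clause; does not c-command the reflexive — cannot bind it (Principle A).
— Ryan: subject of the clause headed by 'asked'; does not c-command the reflexive — cannot bind it (Principle A).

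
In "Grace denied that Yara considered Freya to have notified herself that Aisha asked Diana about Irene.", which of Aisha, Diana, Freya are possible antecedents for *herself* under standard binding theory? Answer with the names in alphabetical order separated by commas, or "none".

*herself* is a reflexive; Principle A requires it to be bound within its binding domain — the clause headed by 'notified'.
— Aisha: subject of the clause headed by 'asked'; does not c-command the reflexive — cannot bind it (Principle A).
— Diana: object of the clause headed by 'asked'; does not c-command the reflexive — cannot bind it (Principle A).
— Freya: subject of the clause headed by 'notified'; c-commands the reflexive within its binding domain — allowed (Principle A).

Freya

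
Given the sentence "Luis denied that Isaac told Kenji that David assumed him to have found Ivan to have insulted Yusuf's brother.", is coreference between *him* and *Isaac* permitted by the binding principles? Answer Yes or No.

*him* is a pronoun; Principle B requires it to be free in its binding domain — the clause headed by 'assumed'.
— Isaac: subject of the clause headed by 'told'; c-commands the pronoun but lies outside its binding domain — allowed.

Yes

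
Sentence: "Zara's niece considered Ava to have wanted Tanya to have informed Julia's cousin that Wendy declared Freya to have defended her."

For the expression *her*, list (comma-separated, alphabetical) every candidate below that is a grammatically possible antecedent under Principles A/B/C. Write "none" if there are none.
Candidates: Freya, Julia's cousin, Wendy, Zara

Julia's cousin, Wendy, Zara

*her* is a pronoun; Principle B requires it to be free in its binding domain — the clause headed by 'defended'.
— Freya: subject of the clause headed by 'defended'; c-commands the pronoun within its binding domain — blocked (Principle B).
— Julia's cousin: object of the clause headed by 'informed'; c-commands the pronoun but lies outside its binding domain — allowed.
— Wendy: subject of the clause headed by 'declared'; c-commands the pronoun but lies outside its binding domain — allowed.
— Zara: possessor inside the subject DP of the matrix clause; does not c-command the pronoun — Principle B does not apply; allowed.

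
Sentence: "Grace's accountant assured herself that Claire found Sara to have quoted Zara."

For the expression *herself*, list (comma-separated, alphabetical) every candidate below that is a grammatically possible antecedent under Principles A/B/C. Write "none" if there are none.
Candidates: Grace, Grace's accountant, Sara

Grace's accountant

*herself* is a reflexive; Principle A requires it to be bound within its binding domain — the matrix clause.
— Grace: possessor inside the subject DP of the matrix clause; does not c-command the reflexive — cannot bind it (Principle A).
— Grace's accountant: subject of the matrix clause; c-commands the reflexive within its binding domain — allowed (Principle A).
— Sara: subject of the clause headed by 'quoted'; does not c-command the reflexive — cannot bind it (Principle A).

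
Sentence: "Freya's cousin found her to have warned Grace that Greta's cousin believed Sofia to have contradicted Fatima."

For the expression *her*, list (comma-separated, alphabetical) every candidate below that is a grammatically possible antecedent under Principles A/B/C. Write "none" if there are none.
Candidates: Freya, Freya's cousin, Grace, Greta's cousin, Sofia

*her* is a pronoun; Principle B requires it to be free in its binding domain — the matrix clause.
— Freya: possessor inside the subject DP of the matrix clause; does not c-command the pronoun — Principle B does not apply; allowed.
— Freya's cousin: subject of the matrix clause; c-commands the pronoun within its binding domain — blocked (Principle B).
— Grace: object of the clause headed by 'warned'; is c-commanded by the pronoun; coreference would bind this R-expression — blocked (Principle C).
— Greta's cousin: subject of the clause headed by 'believed'; is c-commanded by the pronoun; coreference would bind this R-expression — blocked (Principle C).
— Sofia: subject of the clause headed by 'contradicted'; is c-commanded by the pronoun; coreference would bind this R-expression — blocked (Principle C).

Freya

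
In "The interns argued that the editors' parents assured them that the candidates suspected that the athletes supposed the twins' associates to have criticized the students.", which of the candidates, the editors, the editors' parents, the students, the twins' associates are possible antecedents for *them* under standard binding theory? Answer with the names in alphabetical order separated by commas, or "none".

the editors

*them* is a pronoun; Principle B requires it to be free in its binding domain — the clause headed by 'assured'.
— the candidates: subject of the clause headed by 'suspected'; is c-commanded by the pronoun; coreference would bind this R-expression — blocked (Principle C).
— the editors: possessor inside the subject DP of the clause headed by 'assured'; does not c-command the pronoun — Principle B does not apply; allowed.
— the editors' parents: subject of the clause headed by 'assured'; c-commands the pronoun within its binding domain — blocked (Principle B).
— the students: object of the clause headed by 'criticized'; is c-commanded by the pronoun; coreference would bind this R-expression — blocked (Principle C).
— the twins' associates: subject of the clause headed by 'criticized'; is c-commanded by the pronoun; coreference would bind this R-expression — blocked (Principle C).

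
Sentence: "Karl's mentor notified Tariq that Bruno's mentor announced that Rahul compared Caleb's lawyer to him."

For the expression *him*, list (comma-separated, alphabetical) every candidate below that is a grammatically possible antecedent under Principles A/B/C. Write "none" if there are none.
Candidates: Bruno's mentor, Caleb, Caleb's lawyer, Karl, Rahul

*him* is a pronoun; Principle B requires it to be free in its binding domain — the clause headed by 'compared'.
— Bruno's mentor: subject of the clause headed by 'announced'; c-commands the pronoun but lies outside its binding domain — allowed.
— Caleb: possessor inside the object DP of the clause headed by 'compared'; does not c-command the pronoun — Principle B does not apply; allowed.
— Caleb's lawyer: object of the clause headed by 'compared'; c-commands the pronoun within its binding domain — blocked (Principle B).
— Karl: possessor inside the subject DP of the matrix clause; does not c-command the pronoun — Principle B does not apply; allowed.
— Rahul: subject of the clause headed by 'compared'; c-commands the pronoun within its binding domain — blocked (Principle B).

Bruno's mentor, Caleb, Karl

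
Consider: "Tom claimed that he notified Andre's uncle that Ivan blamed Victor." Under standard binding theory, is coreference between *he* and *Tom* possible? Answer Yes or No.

Yes

*Tom* is an R-expression; Principle C requires it to be free (not bound by any c-commanding expression).
— he: subject of the clause headed by 'notified'; the pronoun does not c-command the R-expression — coreference allowed.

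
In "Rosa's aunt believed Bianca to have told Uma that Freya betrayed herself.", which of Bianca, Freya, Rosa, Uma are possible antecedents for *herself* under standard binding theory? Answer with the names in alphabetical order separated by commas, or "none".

*herself* is a reflexive; Principle A requires it to be bound within its binding domain — the clause headed by 'betrayed'.
— Bianca: subject of the clause headed by 'told'; c-commands the reflexive but lies outside its binding domain — cannot bind it (Principle A).
— Freya: subject of the clause headed by 'betrayed'; c-commands the reflexive within its binding domain — allowed (Principle A).
— Rosa: possessor inside the subject DP of the matrix clause; does not c-command the reflexive — cannot bind it (Principle A).
— Uma: object of the clause headed by 'told'; c-commands the reflexive but lies outside its binding domain — cannot bind it (Principle A).

Freya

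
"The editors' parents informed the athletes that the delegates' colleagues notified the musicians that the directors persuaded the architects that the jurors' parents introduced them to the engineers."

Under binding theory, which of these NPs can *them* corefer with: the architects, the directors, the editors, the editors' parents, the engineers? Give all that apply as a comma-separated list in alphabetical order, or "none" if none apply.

*them* is a pronoun; Principle B requires it to be free in its binding domain — the clause headed by 'introduced'.
— the architects: object of the clause headed by 'persuaded'; c-commands the pronoun but lies outside its binding domain — allowed.
— the directors: subject of the clause headed by 'persuaded'; c-commands the pronoun but lies outside its binding domain — allowed.
— the editors: possessor inside the subject DP of the matrix clause; does not c-command the pronoun — Principle B does not apply; allowed.
— the editors' parents: subject of the matrix clause; c-commands the pronoun but lies outside its binding domain — allowed.
— the engineers: second object of the clause headed by 'introduced'; is c-commanded by the pronoun; coreference would bind this R-expression — blocked (Principle C).

the architects, the directors, the editors, the editors' parents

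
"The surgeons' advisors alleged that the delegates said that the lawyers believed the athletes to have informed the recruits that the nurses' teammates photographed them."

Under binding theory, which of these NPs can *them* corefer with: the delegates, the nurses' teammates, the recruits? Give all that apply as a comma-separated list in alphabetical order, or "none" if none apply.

*them* is a pronoun; Principle B requires it to be free in its binding domain — the clause headed by 'photographed'.
— the delegates: subject of the clause headed by 'said'; c-commands the pronoun but lies outside its binding domain — allowed.
— the nurses' teammates: subject of the clause headed by 'photographed'; c-commands the pronoun within its binding domain — blocked (Principle B).
— the recruits: object of the clause headed by 'informed'; c-commands the pronoun but lies outside its binding domain — allowed.

the delegates, the recruits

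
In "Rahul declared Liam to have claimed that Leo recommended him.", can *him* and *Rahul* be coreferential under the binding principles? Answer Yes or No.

Yes

*Rahul* is an R-expression; Principle C requires it to be free (not bound by any c-commanding expression).
— him: object of the clause headed by 'recommended'; the pronoun does not c-command the R-expression — coreference allowed.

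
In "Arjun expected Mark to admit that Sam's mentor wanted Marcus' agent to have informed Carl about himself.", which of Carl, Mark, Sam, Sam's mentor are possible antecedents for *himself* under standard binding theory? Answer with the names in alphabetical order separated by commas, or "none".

Carl

*himself* is a reflexive; Principle A requires it to be bound within its binding domain — the clause headed by 'informed'.
— Carl: object of the clause headed by 'informed'; c-commands the reflexive within its binding domain — allowed (Principle A).
— Mark: subject of the clause headed by 'admit'; c-commands the reflexive but lies outside its binding domain — cannot bind it (Principle A).
— Sam: possessor inside the subject DP of the clause headed by 'wanted'; does not c-command the reflexive — cannot bind it (Principle A).
— Sam's mentor: subject of the clause headed by 'wanted'; c-commands the reflexive but lies outside its binding domain — cannot bind it (Principle A).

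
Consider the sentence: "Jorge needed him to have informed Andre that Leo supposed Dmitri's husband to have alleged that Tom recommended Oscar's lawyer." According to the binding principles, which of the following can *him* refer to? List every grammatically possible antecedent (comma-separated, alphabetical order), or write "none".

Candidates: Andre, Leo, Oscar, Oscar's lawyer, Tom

*him* is a pronoun; Principle B requires it to be free in its binding domain — the matrix clause.
— Andre: object of the clause headed by 'informed'; is c-commanded by the pronoun; coreference would bind this R-expression — blocked (Principle C).
— Leo: subject of the clause headed by 'supposed'; is c-commanded by the pronoun; coreference would bind this R-expression — blocked (Principle C).
— Oscar: possessor inside the object DP of the clause headed by 'recommended'; is c-commanded by the pronoun; coreference would bind this R-expression — blocked (Principle C).
— Oscar's lawyer: object of the clause headed by 'recommended'; is c-commanded by the pronoun; coreference would bind this R-expression — blocked (Principle C).
— Tom: subject of the clause headed by 'recommended'; is c-commanded by the pronoun; coreference would bind this R-expression — blocked (Principle C).

none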